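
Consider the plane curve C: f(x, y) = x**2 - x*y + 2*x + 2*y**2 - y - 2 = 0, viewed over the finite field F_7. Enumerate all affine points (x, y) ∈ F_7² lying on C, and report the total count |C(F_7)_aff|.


Affine F_7-points: ∅; count = 0.

For each of the 49 pairs (x, y) ∈ F_7², evaluate f(x, y) mod 7. Record the zeros.
  x = 0: [0↦5, 1↦6, 2↦4, 3↦6, 4↦5, 5↦1, 6↦1]  zeros at y ∈ ∅
  x = 1: [0↦1, 1↦1, 2↦5, 3↦6, 4↦4, 5↦6, 6↦5]  zeros at y ∈ ∅
  x = 2: [0↦6, 1↦5, 2↦1, 3↦1, 4↦5, 5↦6, 6↦4]  zeros at y ∈ ∅
  x = 3: [0↦6, 1↦4, 2↦6, 3↦5, 4↦1, 5↦1, 6↦5]  zeros at y ∈ ∅
  x = 4: [0↦1, 1↦5, 2↦6, 3↦4, 4↦6, 5↦5, 6↦1]  zeros at y ∈ ∅
  x = 5: [0↦5, 1↦1, 2↦1, 3↦5, 4↦6, 5↦4, 6↦6]  zeros at y ∈ ∅
  x = 6: [0↦4, 1↦6, 2↦5, 3↦1, 4↦1, 5↦5, 6↦6]  zeros at y ∈ ∅
Collecting zeros: affine points = ∅.
Total count |C(F_7)_aff| = 0.


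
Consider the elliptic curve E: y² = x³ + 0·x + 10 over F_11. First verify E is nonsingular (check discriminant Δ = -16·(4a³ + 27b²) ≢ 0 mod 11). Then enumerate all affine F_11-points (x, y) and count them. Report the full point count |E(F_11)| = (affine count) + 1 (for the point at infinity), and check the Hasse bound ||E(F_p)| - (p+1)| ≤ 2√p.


Affine points = {(1, 0), (3, 2), (3, 9), (5, 5), (5, 6), (7, 1), (7, 10), (8, 4), (8, 7), (10, 3), (10, 8)}; affine count = 11; |E(F_11)| = 12.

Discriminant check: Δ ∝ 4a³ + 27b² = 4·0³ + 27·10² = 4·0 + 27·100 ≡ 5 (mod 11). Nonzero ⇒ E is nonsingular.
For each x ∈ F_11, compute rhs = x³ + 0·x + 10 mod 11, then count y ∈ F_11 with y² ≡ rhs.
  x = 0: rhs = 10, matching y values: none (0 points).
  x = 1: rhs = 0, matching y values: 0 (1 points).
  x = 2: rhs = 7, matching y values: none (0 points).
  x = 3: rhs = 4, matching y values: 2, 9 (2 points).
  x = 4: rhs = 8, matching y values: none (0 points).
  x = 5: rhs = 3, matching y values: 5, 6 (2 points).
  x = 6: rhs = 6, matching y values: none (0 points).
  x = 7: rhs = 1, matching y values: 1, 10 (2 points).
  x = 8: rhs = 5, matching y values: 4, 7 (2 points).
  x = 9: rhs = 2, matching y values: none (0 points).
  x = 10: rhs = 9, matching y values: 3, 8 (2 points).
Total affine count: 11.
Full point count |E(F_11)| = 11 + 1 = 12.
Hasse bound: |12 − (11+1)| = |0| = 0 ≤ 2√11 ≈ 6.6332 ✓.


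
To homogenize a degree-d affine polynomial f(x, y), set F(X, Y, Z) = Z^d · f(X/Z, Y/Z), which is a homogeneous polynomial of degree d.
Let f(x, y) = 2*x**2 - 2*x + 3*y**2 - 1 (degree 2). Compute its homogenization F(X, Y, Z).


F(X, Y, Z) = 2*X**2 - 2*X*Z + 3*Y**2 - Z**2

deg(f) = 2.
Substitute x = X/Z, y = Y/Z into f, then multiply by Z^2.
  monomial 2·x^2·y^0 ↦ 2·X^2·Y^0·Z^0.
  monomial -2·x^1·y^0 ↦ -2·X^1·Y^0·Z^1.
  monomial 3·x^0·y^2 ↦ 3·X^0·Y^2·Z^0.
  monomial -1·x^0·y^0 ↦ -1·X^0·Y^0·Z^2.
Collecting: F(X, Y, Z) = 2*X**2 - 2*X*Z + 3*Y**2 - Z**2.


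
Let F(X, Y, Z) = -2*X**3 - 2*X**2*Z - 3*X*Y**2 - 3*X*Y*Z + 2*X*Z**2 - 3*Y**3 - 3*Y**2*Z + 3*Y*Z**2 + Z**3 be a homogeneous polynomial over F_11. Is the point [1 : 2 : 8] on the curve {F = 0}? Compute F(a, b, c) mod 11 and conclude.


F(1,2,8) ≡ 1 (mod 11); P is NOT on the curve.

Evaluate F(1, 2, 8) term-by-term (mod 11).
  -2*X**3 ↦ -2·1·1·1 = -2
  -2*X**2*Z ↦ -2·1·1·8 = -16
  -3*X*Y**2 ↦ -3·1·4·1 = -12
  -3*X*Y*Z ↦ -3·1·2·8 = -48
  2*X*Z**2 ↦ 2·1·1·64 = 128
  -3*Y**3 ↦ -3·1·8·1 = -24
  -3*Y**2*Z ↦ -3·1·4·8 = -96
  3*Y*Z**2 ↦ 3·1·2·64 = 384
  Z**3 ↦ 1·1·1·512 = 512
Sum: F(1, 2, 8) = (-2) + (-16) + (-12) + (-48) + (128) + (-24) + (-96) + (384) + (512) = 826.
Reducing mod 11: 826 ≡ 1 (mod 11).
Since F(a, b, c) ≡ 1 ≠ 0 (mod 11), P does NOT lie on the curve.


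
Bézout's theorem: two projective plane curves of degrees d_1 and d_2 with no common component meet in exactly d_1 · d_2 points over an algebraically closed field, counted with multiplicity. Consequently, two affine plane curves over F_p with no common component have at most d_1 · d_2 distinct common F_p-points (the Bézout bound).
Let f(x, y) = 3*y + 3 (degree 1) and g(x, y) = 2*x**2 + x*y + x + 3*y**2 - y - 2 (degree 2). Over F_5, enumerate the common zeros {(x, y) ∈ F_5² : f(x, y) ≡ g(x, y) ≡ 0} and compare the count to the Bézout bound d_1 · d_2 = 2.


Common zeros: {(2, 4), (3, 4)}; count = 2; Bézout bound = 2.

deg(f) = 1, deg(g) = 2, so Bézout bound = 2.
Scan x ∈ F_5. For each x, list the y ∈ F_5 with f(x, y) ≡ 0 and those with g(x, y) ≡ 0 (mod 5); the common zeros in that column are the intersection.
  x = 0: f ≡ 0 at y ∈ {4}; g ≡ 0 at y ∈ {1}; common: ∅.
  x = 1: f ≡ 0 at y ∈ {4}; g ≡ 0 at y ∈ ∅; common: ∅.
  x = 2: f ≡ 0 at y ∈ {4}; g ≡ 0 at y ∈ {4}; common: {4}.
  x = 3: f ≡ 0 at y ∈ {4}; g ≡ 0 at y ∈ {2, 4}; common: {4}.
  x = 4: f ≡ 0 at y ∈ {4}; g ≡ 0 at y ∈ {1, 3}; common: ∅.
Collecting: common zeros = {(2, 4), (3, 4)}, so the count is 2.
Comparison with the Bézout bound: 2 ≤ 2 = deg(f)·deg(g), as expected for curves with no common component (the bound is attained).


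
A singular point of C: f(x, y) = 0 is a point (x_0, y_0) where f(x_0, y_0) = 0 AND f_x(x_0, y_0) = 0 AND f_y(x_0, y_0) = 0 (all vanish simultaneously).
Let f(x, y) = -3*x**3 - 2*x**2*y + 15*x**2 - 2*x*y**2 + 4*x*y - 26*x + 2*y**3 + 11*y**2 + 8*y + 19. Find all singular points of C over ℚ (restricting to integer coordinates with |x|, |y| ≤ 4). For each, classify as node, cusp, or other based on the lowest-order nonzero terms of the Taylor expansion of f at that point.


Singular points: {(2, -1)}; classification: node.

Compute partial derivatives:
  f_x = -9*x**2 - 4*x*y + 30*x - 2*y**2 + 4*y - 26.
  f_y = -2*x**2 - 4*x*y + 4*x + 6*y**2 + 22*y + 8.
Scan x_0 ∈ {−4, ..., 4}. For each x_0, f_y(x_0, y) is a polynomial in y; find its integer roots y ∈ {−4, ..., 4}, then test f_x and f at those candidates.
  x = -4: f_y(-4, y) = 6*y**2 + 38*y - 40; no integer root y with |y| ≤ 4.
  x = -3: f_y(-3, y) = 6*y**2 + 34*y - 22; no integer root y with |y| ≤ 4.
  x = -2: f_y(-2, y) = 6*y**2 + 30*y - 8; no integer root y with |y| ≤ 4.
  x = -1: f_y(-1, y) = 6*y**2 + 26*y + 2; no integer root y with |y| ≤ 4.
  x = 0: f_y(0, y) = 6*y**2 + 22*y + 8; no integer root y with |y| ≤ 4.
  x = 1: f_y(1, y) = 6*y**2 + 18*y + 10; no integer root y with |y| ≤ 4.
  x = 2: f_y(2, y) = 6*y**2 + 14*y + 8; vanishes at y ∈ {-1}. (2, -1): f_x = 0, f = 0 — SINGULAR.
  x = 3: f_y(3, y) = 6*y**2 + 10*y + 2; no integer root y with |y| ≤ 4.
  x = 4: f_y(4, y) = 6*y**2 + 6*y - 8; no integer root y with |y| ≤ 4.
Only singular point on the grid: (2, -1).
Classify: substitute x = 2 + u, y = -1 + v and expand: f = -3*u**3 - 2*u**2*v - u**2 - 2*u*v**2 + 2*v**3 + v**2.
No constant or linear terms (consistent with a singular point). Quadratic part: -u**2 + v**2. Cubic part: -3*u**3 - 2*u**2*v - 2*u*v**2 + 2*v**3.
The quadratic part v**2 - u**2 = (v − u)(v + u) splits into two distinct linear factors, so there are two distinct tangent lines y − -1 = ±(x − 2) — this is a node (ordinary double point).
Classification: node.


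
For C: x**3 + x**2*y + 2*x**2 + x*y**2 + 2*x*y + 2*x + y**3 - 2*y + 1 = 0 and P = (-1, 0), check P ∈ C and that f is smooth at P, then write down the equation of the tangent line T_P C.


Tangent line at P: x - 3*y + 1 = 0.

Step 1: f(-1, 0) = 0, so P lies on C.
Step 2: partial derivatives
  f_x(x, y) = 3*x**2 + 2*x*y + 4*x + y**2 + 2*y + 2, f_y(x, y) = x**2 + 2*x*y + 2*x + 3*y**2 - 2.
  f_x(P) = 1, f_y(P) = -3 (gradient nonzero, so P is smooth).
Step 3: tangent line at P: 1·(x − -1) + -3·(y − 0) = 0.
Expanding: x - 3*y + 1 = 0.


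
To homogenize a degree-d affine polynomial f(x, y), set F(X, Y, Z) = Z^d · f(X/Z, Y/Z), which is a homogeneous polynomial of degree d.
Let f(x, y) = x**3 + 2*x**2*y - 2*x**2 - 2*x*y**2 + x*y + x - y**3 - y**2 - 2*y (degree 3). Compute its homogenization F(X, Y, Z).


F(X, Y, Z) = X**3 + 2*X**2*Y - 2*X**2*Z - 2*X*Y**2 + X*Y*Z + X*Z**2 - Y**3 - Y**2*Z - 2*Y*Z**2

deg(f) = 3.
Substitute x = X/Z, y = Y/Z into f, then multiply by Z^3.
  monomial 1·x^3·y^0 ↦ 1·X^3·Y^0·Z^0.
  monomial 2·x^2·y^1 ↦ 2·X^2·Y^1·Z^0.
  monomial -2·x^2·y^0 ↦ -2·X^2·Y^0·Z^1.
  monomial -2·x^1·y^2 ↦ -2·X^1·Y^2·Z^0.
  monomial 1·x^1·y^1 ↦ 1·X^1·Y^1·Z^1.
  monomial 1·x^1·y^0 ↦ 1·X^1·Y^0·Z^2.
  monomial -1·x^0·y^3 ↦ -1·X^0·Y^3·Z^0.
  monomial -1·x^0·y^2 ↦ -1·X^0·Y^2·Z^1.
  monomial -2·x^0·y^1 ↦ -2·X^0·Y^1·Z^2.
Collecting: F(X, Y, Z) = X**3 + 2*X**2*Y - 2*X**2*Z - 2*X*Y**2 + X*Y*Z + X*Z**2 - Y**3 - Y**2*Z - 2*Y*Z**2.


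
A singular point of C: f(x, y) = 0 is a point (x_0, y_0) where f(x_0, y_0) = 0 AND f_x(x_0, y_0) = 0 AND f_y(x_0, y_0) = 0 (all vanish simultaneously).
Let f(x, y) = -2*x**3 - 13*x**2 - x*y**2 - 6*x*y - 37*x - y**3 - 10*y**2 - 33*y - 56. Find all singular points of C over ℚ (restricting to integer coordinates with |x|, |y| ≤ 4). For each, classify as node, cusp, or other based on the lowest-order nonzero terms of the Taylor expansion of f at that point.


Singular points: {(-2, -3)}; classification: node.

Compute partial derivatives:
  f_x = -6*x**2 - 26*x - y**2 - 6*y - 37.
  f_y = -2*x*y - 6*x - 3*y**2 - 20*y - 33.
Scan x_0 ∈ {−4, ..., 4}. For each x_0, f_y(x_0, y) is a polynomial in y; find its integer roots y ∈ {−4, ..., 4}, then test f_x and f at those candidates.
  x = -4: f_y(-4, y) = -3*y**2 - 12*y - 9; vanishes at y ∈ {-3, -1}. (-4, -3): f_x = -20 ≠ 0; (-4, -1): f_x = -24 ≠ 0.
  x = -3: f_y(-3, y) = -3*y**2 - 14*y - 15; vanishes at y ∈ {-3}. (-3, -3): f_x = -4 ≠ 0.
  x = -2: f_y(-2, y) = -3*y**2 - 16*y - 21; vanishes at y ∈ {-3}. (-2, -3): f_x = 0, f = 0 — SINGULAR.
  x = -1: f_y(-1, y) = -3*y**2 - 18*y - 27; vanishes at y ∈ {-3}. (-1, -3): f_x = -8 ≠ 0.
  x = 0: f_y(0, y) = -3*y**2 - 20*y - 33; vanishes at y ∈ {-3}. (0, -3): f_x = -28 ≠ 0.
  x = 1: f_y(1, y) = -3*y**2 - 22*y - 39; vanishes at y ∈ {-3}. (1, -3): f_x = -60 ≠ 0.
  x = 2: f_y(2, y) = -3*y**2 - 24*y - 45; vanishes at y ∈ {-3}. (2, -3): f_x = -104 ≠ 0.
  x = 3: f_y(3, y) = -3*y**2 - 26*y - 51; vanishes at y ∈ {-3}. (3, -3): f_x = -160 ≠ 0.
  x = 4: f_y(4, y) = -3*y**2 - 28*y - 57; vanishes at y ∈ {-3}. (4, -3): f_x = -228 ≠ 0.
Only singular point on the grid: (-2, -3).
Classify: substitute x = -2 + u, y = -3 + v and expand: f = -2*u**3 - u**2 - u*v**2 - v**3 + v**2.
No constant or linear terms (consistent with a singular point). Quadratic part: -u**2 + v**2. Cubic part: -2*u**3 - u*v**2 - v**3.
The quadratic part v**2 - u**2 = (v − u)(v + u) splits into two distinct linear factors, so there are two distinct tangent lines y − -3 = ±(x − -2) — this is a node (ordinary double point).
Classification: node.


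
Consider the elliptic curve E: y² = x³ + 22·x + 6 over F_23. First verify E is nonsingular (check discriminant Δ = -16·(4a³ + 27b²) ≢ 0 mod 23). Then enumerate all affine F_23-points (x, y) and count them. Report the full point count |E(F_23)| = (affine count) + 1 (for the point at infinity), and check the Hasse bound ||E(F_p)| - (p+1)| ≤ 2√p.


Affine points = {(0, 11), (0, 12), (1, 11), (1, 12), (2, 9), (2, 14), (6, 3), (6, 20), (8, 2), (8, 21), (9, 6), (9, 17), (15, 10), (15, 13), (17, 7), (17, 16), (18, 1), (18, 22), (21, 0), (22, 11), (22, 12)}; affine count = 21; |E(F_23)| = 22.

Discriminant check: Δ ∝ 4a³ + 27b² = 4·22³ + 27·6² = 4·10648 + 27·36 ≡ 2 (mod 23). Nonzero ⇒ E is nonsingular.
For each x ∈ F_23, compute rhs = x³ + 22·x + 6 mod 23, then count y ∈ F_23 with y² ≡ rhs.
  x = 0: rhs = 6, matching y values: 11, 12 (2 points).
  x = 1: rhs = 6, matching y values: 11, 12 (2 points).
  x = 2: rhs = 12, matching y values: 9, 14 (2 points).
  x = 3: rhs = 7, matching y values: none (0 points).
  x = 4: rhs = 20, matching y values: none (0 points).
  x = 5: rhs = 11, matching y values: none (0 points).
  x = 6: rhs = 9, matching y values: 3, 20 (2 points).
  x = 7: rhs = 20, matching y values: none (0 points).
  x = 8: rhs = 4, matching y values: 2, 21 (2 points).
  x = 9: rhs = 13, matching y values: 6, 17 (2 points).
  x = 10: rhs = 7, matching y values: none (0 points).
  x = 11: rhs = 15, matching y values: none (0 points).
  x = 12: rhs = 20, matching y values: none (0 points).
  x = 13: rhs = 5, matching y values: none (0 points).
  x = 14: rhs = 22, matching y values: none (0 points).
  x = 15: rhs = 8, matching y values: 10, 13 (2 points).
  x = 16: rhs = 15, matching y values: none (0 points).
  x = 17: rhs = 3, matching y values: 7, 16 (2 points).
  x = 18: rhs = 1, matching y values: 1, 22 (2 points).
  x = 19: rhs = 15, matching y values: none (0 points).
  x = 20: rhs = 5, matching y values: none (0 points).
  x = 21: rhs = 0, matching y values: 0 (1 points).
  x = 22: rhs = 6, matching y values: 11, 12 (2 points).
Total affine count: 21.
Full point count |E(F_23)| = 21 + 1 = 22.
Hasse bound: |22 − (23+1)| = |-2| = 2 ≤ 2√23 ≈ 9.5917 ✓.


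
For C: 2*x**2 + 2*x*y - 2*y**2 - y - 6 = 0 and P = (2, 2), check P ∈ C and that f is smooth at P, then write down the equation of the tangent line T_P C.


Tangent line at P: 12*x - 5*y - 14 = 0.

Step 1: f(2, 2) = 0, so P lies on C.
Step 2: partial derivatives
  f_x(x, y) = 4*x + 2*y, f_y(x, y) = 2*x - 4*y - 1.
  f_x(P) = 12, f_y(P) = -5 (gradient nonzero, so P is smooth).
Step 3: tangent line at P: 12·(x − 2) + -5·(y − 2) = 0.
Expanding: 12*x - 5*y - 14 = 0.


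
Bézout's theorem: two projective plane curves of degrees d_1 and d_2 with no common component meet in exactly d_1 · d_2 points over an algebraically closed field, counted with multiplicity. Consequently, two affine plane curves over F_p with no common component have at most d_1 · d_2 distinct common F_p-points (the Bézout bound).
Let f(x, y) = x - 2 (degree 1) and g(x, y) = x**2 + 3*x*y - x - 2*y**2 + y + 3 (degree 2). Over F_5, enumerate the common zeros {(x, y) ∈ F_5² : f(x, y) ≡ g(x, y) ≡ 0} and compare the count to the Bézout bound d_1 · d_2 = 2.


Common zeros: {(2, 0), (2, 1)}; count = 2; Bézout bound = 2.

deg(f) = 1, deg(g) = 2, so Bézout bound = 2.
Scan x ∈ F_5. For each x, list the y ∈ F_5 with f(x, y) ≡ 0 and those with g(x, y) ≡ 0 (mod 5); the common zeros in that column are the intersection.
  x = 0: f ≡ 0 at y ∈ ∅; g ≡ 0 at y ∈ {4}; common: ∅.
  x = 1: f ≡ 0 at y ∈ ∅; g ≡ 0 at y ∈ {1}; common: ∅.
  x = 2: f ≡ 0 at y ∈ {0, 1, 2, 3, 4}; g ≡ 0 at y ∈ {0, 1}; common: {0, 1}.
  x = 3: f ≡ 0 at y ∈ ∅; g ≡ 0 at y ∈ ∅; common: ∅.
  x = 4: f ≡ 0 at y ∈ ∅; g ≡ 0 at y ∈ {0, 4}; common: ∅.
Collecting: common zeros = {(2, 0), (2, 1)}, so the count is 2.
Comparison with the Bézout bound: 2 ≤ 2 = deg(f)·deg(g), as expected for curves with no common component (the bound is attained).


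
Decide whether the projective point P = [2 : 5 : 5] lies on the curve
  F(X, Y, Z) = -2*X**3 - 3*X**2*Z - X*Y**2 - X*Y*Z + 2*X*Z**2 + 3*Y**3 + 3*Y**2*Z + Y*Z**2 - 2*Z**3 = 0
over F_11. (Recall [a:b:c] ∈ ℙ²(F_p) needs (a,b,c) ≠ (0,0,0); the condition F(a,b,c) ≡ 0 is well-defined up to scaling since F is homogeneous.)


F(2,5,5) ≡ 10 (mod 11); P is NOT on the curve.

Evaluate F(2, 5, 5) term-by-term (mod 11).
  -2*X**3 ↦ -2·8·1·1 = -16
  -3*X**2*Z ↦ -3·4·1·5 = -60
  -X*Y**2 ↦ -1·2·25·1 = -50
  -X*Y*Z ↦ -1·2·5·5 = -50
  2*X*Z**2 ↦ 2·2·1·25 = 100
  3*Y**3 ↦ 3·1·125·1 = 375
  3*Y**2*Z ↦ 3·1·25·5 = 375
  Y*Z**2 ↦ 1·1·5·25 = 125
  -2*Z**3 ↦ -2·1·1·125 = -250
Sum: F(2, 5, 5) = (-16) + (-60) + (-50) + (-50) + (100) + (375) + (375) + (125) + (-250) = 549.
Reducing mod 11: 549 ≡ 10 (mod 11).
Since F(a, b, c) ≡ 10 ≠ 0 (mod 11), P does NOT lie on the curve.


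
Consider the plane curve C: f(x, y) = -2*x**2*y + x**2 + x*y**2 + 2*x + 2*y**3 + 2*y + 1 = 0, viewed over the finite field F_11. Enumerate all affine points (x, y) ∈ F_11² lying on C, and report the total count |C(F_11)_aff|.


Affine F_11-points: {(3, 7), (3, 9), (3, 10), (6, 5), (6, 7), (7, 10), (8, 5), (9, 9), (10, 0), (10, 6)}; count = 10.

For each of the 121 pairs (x, y) ∈ F_11², evaluate f(x, y) mod 11. Record the zeros.
  x = 0: [0↦1, 1↦5, 2↦10, 3↦6, 4↦5, 5↦8, 6↦5, 7↦8, 8↦7, 9↦3, 10↦8]  zeros at y ∈ ∅
  x = 1: [0↦4, 1↦7, 2↦2, 3↦1, 4↦5, 5↦4, 6↦10, 7↦2, 8↦3, 9↦3, 10↦3]  zeros at y ∈ ∅
  x = 2: [0↦9, 1↦7, 2↦10, 3↦8, 4↦2, 5↦4, 6↦4, 7↦3, 8↦2, 9↦2, 10↦4]  zeros at y ∈ ∅
  x = 3: [0↦5, 1↦5, 2↦1, 3↦5, 4↦7, 5↦8, 6↦9, 7↦0, 8↦4, 9↦0, 10↦0]  zeros at y ∈ {7, 9, 10}
  x = 4: [0↦3, 1↦1, 2↦8, 3↦3, 4↦9, 5↦5, 6↦3, 7↦4, 8↦9, 9↦8, 10↦2]  zeros at y ∈ ∅
  x = 5: [0↦3, 1↦6, 2↦9, 3↦2, 4↦8, 5↦6, 6↦8, 7↦4, 8↦6, 9↦4, 10↦10]  zeros at y ∈ ∅
  x = 6: [0↦5, 1↦9, 2↦4, 3↦2, 4↦4, 5↦0, 6↦2, 7↦0, 8↦6, 9↦10, 10↦2]  zeros at y ∈ {5, 7}
  x = 7: [0↦9, 1↦10, 2↦4, 3↦3, 4↦8, 5↦9, 6↦7, 7↦3, 8↦9, 9↦4, 10↦0]  zeros at y ∈ {10}
  x = 8: [0↦4, 1↦9, 2↦9, 3↦5, 4↦9, 5↦0, 6↦1, 7↦2, 8↦4, 9↦8, 10↦4]  zeros at y ∈ {5}
  x = 9: [0↦1, 1↦6, 2↦8, 3↦8, 4↦7, 5↦6, 6↦6, 7↦8, 8↦2, 9↦0, 10↦3]  zeros at y ∈ {9}
  x = 10: [0↦0, 1↦1, 2↦1, 3↦1, 4↦2, 5↦5, 6↦0, 7↦10, 8↦3, 9↦2, 10↦8]  zeros at y ∈ {0, 6}
Collecting zeros: affine points = {(3, 7), (3, 9), (3, 10), (6, 5), (6, 7), (7, 10), (8, 5), (9, 9), (10, 0), (10, 6)}.
Total count |C(F_11)_aff| = 10.


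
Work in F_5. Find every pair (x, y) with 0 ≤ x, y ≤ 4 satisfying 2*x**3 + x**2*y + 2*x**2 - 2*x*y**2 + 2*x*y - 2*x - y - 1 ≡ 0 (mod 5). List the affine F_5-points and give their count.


Affine F_5-points: {(0, 4), (3, 0), (3, 4), (4, 2), (4, 4)}; count = 5.

For each of the 25 pairs (x, y) ∈ F_5², evaluate f(x, y) mod 5. Record the zeros.
  x = 0: [0↦4, 1↦3, 2↦2, 3↦1, 4↦0]  zeros at y ∈ {4}
  x = 1: [0↦1, 1↦1, 2↦2, 3↦4, 4↦2]  zeros at y ∈ ∅
  x = 2: [0↦4, 1↦2, 2↦2, 3↦4, 4↦3]  zeros at y ∈ ∅
  x = 3: [0↦0, 1↦3, 2↦4, 3↦3, 4↦0]  zeros at y ∈ {0, 4}
  x = 4: [0↦1, 1↦1, 2↦0, 3↦3, 4↦0]  zeros at y ∈ {2, 4}
Collecting zeros: affine points = {(0, 4), (3, 0), (3, 4), (4, 2), (4, 4)}.
Total count |C(F_5)_aff| = 5.


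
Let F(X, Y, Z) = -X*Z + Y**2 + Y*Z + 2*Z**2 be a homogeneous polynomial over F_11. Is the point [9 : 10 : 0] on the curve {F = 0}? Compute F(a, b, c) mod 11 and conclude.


F(9,10,0) ≡ 1 (mod 11); P is NOT on the curve.

Evaluate F(9, 10, 0) term-by-term (mod 11).
  -X*Z ↦ -1·9·1·0 = 0
  Y**2 ↦ 1·1·100·1 = 100
  Y*Z ↦ 1·1·10·0 = 0
  2*Z**2 ↦ 2·1·1·0 = 0
Sum: F(9, 10, 0) = (0) + (100) + (0) + (0) = 100.
Reducing mod 11: 100 ≡ 1 (mod 11).
Since F(a, b, c) ≡ 1 ≠ 0 (mod 11), P does NOT lie on the curve.


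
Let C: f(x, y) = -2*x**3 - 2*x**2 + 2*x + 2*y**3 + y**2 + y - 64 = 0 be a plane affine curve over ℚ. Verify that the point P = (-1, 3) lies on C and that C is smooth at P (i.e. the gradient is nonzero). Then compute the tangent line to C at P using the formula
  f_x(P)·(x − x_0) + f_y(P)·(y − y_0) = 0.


Tangent line at P: 61*y - 183 = 0.

Step 1: f(-1, 3) = 0, so P lies on C.
Step 2: partial derivatives
  f_x(x, y) = -6*x**2 - 4*x + 2, f_y(x, y) = 6*y**2 + 2*y + 1.
  f_x(P) = 0, f_y(P) = 61 (gradient nonzero, so P is smooth).
Step 3: tangent line at P: 0·(x − -1) + 61·(y − 3) = 0.
Expanding: 61*y - 183 = 0.


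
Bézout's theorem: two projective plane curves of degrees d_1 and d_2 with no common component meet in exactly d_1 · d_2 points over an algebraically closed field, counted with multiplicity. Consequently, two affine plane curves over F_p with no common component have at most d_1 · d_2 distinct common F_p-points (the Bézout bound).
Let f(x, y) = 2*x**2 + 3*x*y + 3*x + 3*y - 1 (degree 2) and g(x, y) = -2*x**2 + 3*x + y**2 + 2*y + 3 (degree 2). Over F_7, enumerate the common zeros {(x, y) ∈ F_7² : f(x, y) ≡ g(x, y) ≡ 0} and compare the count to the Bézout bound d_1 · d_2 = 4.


Common zeros: {(1, 4), (3, 6)}; count = 2; Bézout bound = 4.

deg(f) = 2, deg(g) = 2, so Bézout bound = 4.
Scan x ∈ F_7. For each x, list the y ∈ F_7 with f(x, y) ≡ 0 and those with g(x, y) ≡ 0 (mod 7); the common zeros in that column are the intersection.
  x = 0: f ≡ 0 at y ∈ {5}; g ≡ 0 at y ∈ ∅; common: ∅.
  x = 1: f ≡ 0 at y ∈ {4}; g ≡ 0 at y ∈ {1, 4}; common: {4}.
  x = 2: f ≡ 0 at y ∈ {4}; g ≡ 0 at y ∈ {6}; common: ∅.
  x = 3: f ≡ 0 at y ∈ {6}; g ≡ 0 at y ∈ {6}; common: {6}.
  x = 4: f ≡ 0 at y ∈ {6}; g ≡ 0 at y ∈ {1, 4}; common: ∅.
  x = 5: f ≡ 0 at y ∈ {5}; g ≡ 0 at y ∈ ∅; common: ∅.
  x = 6: f ≡ 0 at y ∈ ∅; g ≡ 0 at y ∈ ∅; common: ∅.
Collecting: common zeros = {(1, 4), (3, 6)}, so the count is 2.
Comparison with the Bézout bound: 2 ≤ 4 = deg(f)·deg(g), as expected for curves with no common component (the affine F_7-count falls short of the bound because intersections may lie at infinity, over extension fields, or carry multiplicity).


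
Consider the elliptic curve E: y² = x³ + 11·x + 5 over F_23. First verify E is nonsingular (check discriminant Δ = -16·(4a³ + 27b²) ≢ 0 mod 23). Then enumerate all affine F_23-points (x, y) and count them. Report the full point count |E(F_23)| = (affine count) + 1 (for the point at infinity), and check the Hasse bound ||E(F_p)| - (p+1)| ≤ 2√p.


Affine points = {(2, 9), (2, 14), (5, 1), (5, 22), (11, 10), (11, 13), (12, 5), (12, 18), (15, 7), (15, 16), (18, 3), (18, 20), (19, 9), (19, 14), (22, 4), (22, 19)}; affine count = 16; |E(F_23)| = 17.

Discriminant check: Δ ∝ 4a³ + 27b² = 4·11³ + 27·5² = 4·1331 + 27·25 ≡ 19 (mod 23). Nonzero ⇒ E is nonsingular.
For each x ∈ F_23, compute rhs = x³ + 11·x + 5 mod 23, then count y ∈ F_23 with y² ≡ rhs.
  x = 0: rhs = 5, matching y values: none (0 points).
  x = 1: rhs = 17, matching y values: none (0 points).
  x = 2: rhs = 12, matching y values: 9, 14 (2 points).
  x = 3: rhs = 19, matching y values: none (0 points).
  x = 4: rhs = 21, matching y values: none (0 points).
  x = 5: rhs = 1, matching y values: 1, 22 (2 points).
  x = 6: rhs = 11, matching y values: none (0 points).
  x = 7: rhs = 11, matching y values: none (0 points).
  x = 8: rhs = 7, matching y values: none (0 points).
  x = 9: rhs = 5, matching y values: none (0 points).
  x = 10: rhs = 11, matching y values: none (0 points).
  x = 11: rhs = 8, matching y values: 10, 13 (2 points).
  x = 12: rhs = 2, matching y values: 5, 18 (2 points).
  x = 13: rhs = 22, matching y values: none (0 points).
  x = 14: rhs = 5, matching y values: none (0 points).
  x = 15: rhs = 3, matching y values: 7, 16 (2 points).
  x = 16: rhs = 22, matching y values: none (0 points).
  x = 17: rhs = 22, matching y values: none (0 points).
  x = 18: rhs = 9, matching y values: 3, 20 (2 points).
  x = 19: rhs = 12, matching y values: 9, 14 (2 points).
  x = 20: rhs = 14, matching y values: none (0 points).
  x = 21: rhs = 21, matching y values: none (0 points).
  x = 22: rhs = 16, matching y values: 4, 19 (2 points).
Total affine count: 16.
Full point count |E(F_23)| = 16 + 1 = 17.
Hasse bound: |17 − (23+1)| = |-7| = 7 ≤ 2√23 ≈ 9.5917 ✓.


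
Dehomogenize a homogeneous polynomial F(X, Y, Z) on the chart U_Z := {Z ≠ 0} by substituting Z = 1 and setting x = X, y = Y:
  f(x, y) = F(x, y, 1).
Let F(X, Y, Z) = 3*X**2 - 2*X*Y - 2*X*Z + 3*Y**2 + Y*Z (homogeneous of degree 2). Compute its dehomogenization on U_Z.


f(x, y) = 3*x**2 - 2*x*y - 2*x + 3*y**2 + y

On U_Z we set Z = 1. Each monomial c·X^i·Y^j·Z^k in F becomes c·x^i·y^j·1^k = c·x^i·y^j.
Substituting Z = 1: F(X, Y, 1) = 3*x**2 - 2*x*y - 2*x + 3*y**2 + y.
Note: deg(f) ≤ deg(F) = 2; strict inequality happens when F is divisible by Z (lost terms).


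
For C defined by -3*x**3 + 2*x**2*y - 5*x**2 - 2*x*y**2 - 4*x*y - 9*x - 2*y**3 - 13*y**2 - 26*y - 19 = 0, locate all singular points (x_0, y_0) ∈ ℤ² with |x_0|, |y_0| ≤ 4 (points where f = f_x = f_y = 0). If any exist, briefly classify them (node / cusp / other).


Singular points: {(-1, -2)}; classification: cusp.

Compute partial derivatives:
  f_x = -9*x**2 + 4*x*y - 10*x - 2*y**2 - 4*y - 9.
  f_y = 2*x**2 - 4*x*y - 4*x - 6*y**2 - 26*y - 26.
Scan x_0 ∈ {−4, ..., 4}. For each x_0, f_y(x_0, y) is a polynomial in y; find its integer roots y ∈ {−4, ..., 4}, then test f_x and f at those candidates.
  x = -4: f_y(-4, y) = -6*y**2 - 10*y + 22; no integer root y with |y| ≤ 4.
  x = -3: f_y(-3, y) = -6*y**2 - 14*y + 4; no integer root y with |y| ≤ 4.
  x = -2: f_y(-2, y) = -6*y**2 - 18*y - 10; no integer root y with |y| ≤ 4.
  x = -1: f_y(-1, y) = -6*y**2 - 22*y - 20; vanishes at y ∈ {-2}. (-1, -2): f_x = 0, f = 0 — SINGULAR.
  x = 0: f_y(0, y) = -6*y**2 - 26*y - 26; no integer root y with |y| ≤ 4.
  x = 1: f_y(1, y) = -6*y**2 - 30*y - 28; no integer root y with |y| ≤ 4.
  x = 2: f_y(2, y) = -6*y**2 - 34*y - 26; no integer root y with |y| ≤ 4.
  x = 3: f_y(3, y) = -6*y**2 - 38*y - 20; no integer root y with |y| ≤ 4.
  x = 4: f_y(4, y) = -6*y**2 - 42*y - 10; no integer root y with |y| ≤ 4.
Only singular point on the grid: (-1, -2).
Classify: substitute x = -1 + u, y = -2 + v and expand: f = -3*u**3 + 2*u**2*v - 2*u*v**2 - 2*v**3 + v**2.
No constant or linear terms (consistent with a singular point). Quadratic part: v**2. Cubic part: -3*u**3 + 2*u**2*v - 2*u*v**2 - 2*v**3.
The quadratic part v**2 is a perfect square, so there is a single (double) tangent line v = 0, i.e. y = -2. Restricting the cubic part to that line (v = 0) leaves -3*u**3 ≠ 0, so f is not divisible by v and the branch is v² ≈ 3*u**3 to lowest order — this is a cusp.
Classification: cusp.


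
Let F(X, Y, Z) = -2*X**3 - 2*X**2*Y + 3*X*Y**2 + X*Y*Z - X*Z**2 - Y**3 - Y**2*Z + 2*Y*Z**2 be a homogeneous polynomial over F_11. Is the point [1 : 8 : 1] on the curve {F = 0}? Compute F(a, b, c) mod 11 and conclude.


F(1,8,1) ≡ 6 (mod 11); P is NOT on the curve.

Evaluate F(1, 8, 1) term-by-term (mod 11).
  -2*X**3 ↦ -2·1·1·1 = -2
  -2*X**2*Y ↦ -2·1·8·1 = -16
  3*X*Y**2 ↦ 3·1·64·1 = 192
  X*Y*Z ↦ 1·1·8·1 = 8
  -X*Z**2 ↦ -1·1·1·1 = -1
  -Y**3 ↦ -1·1·512·1 = -512
  -Y**2*Z ↦ -1·1·64·1 = -64
  2*Y*Z**2 ↦ 2·1·8·1 = 16
Sum: F(1, 8, 1) = (-2) + (-16) + (192) + (8) + (-1) + (-512) + (-64) + (16) = -379.
Reducing mod 11: -379 ≡ 6 (mod 11).
Since F(a, b, c) ≡ 6 ≠ 0 (mod 11), P does NOT lie on the curve.


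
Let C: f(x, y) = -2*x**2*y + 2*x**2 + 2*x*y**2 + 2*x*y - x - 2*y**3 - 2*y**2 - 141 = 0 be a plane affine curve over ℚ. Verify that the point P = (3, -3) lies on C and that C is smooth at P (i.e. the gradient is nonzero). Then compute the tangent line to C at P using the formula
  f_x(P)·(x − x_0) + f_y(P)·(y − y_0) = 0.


Tangent line at P: 59*x - 90*y - 447 = 0.

Step 1: f(3, -3) = 0, so P lies on C.
Step 2: partial derivatives
  f_x(x, y) = -4*x*y + 4*x + 2*y**2 + 2*y - 1, f_y(x, y) = -2*x**2 + 4*x*y + 2*x - 6*y**2 - 4*y.
  f_x(P) = 59, f_y(P) = -90 (gradient nonzero, so P is smooth).
Step 3: tangent line at P: 59·(x − 3) + -90·(y − -3) = 0.
Expanding: 59*x - 90*y - 447 = 0.


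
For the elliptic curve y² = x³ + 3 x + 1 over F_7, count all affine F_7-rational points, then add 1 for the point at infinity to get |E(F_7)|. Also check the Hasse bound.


Affine points = {(0, 1), (0, 6), (2, 1), (2, 6), (3, 3), (3, 4), (4, 0), (5, 1), (5, 6), (6, 2), (6, 5)}; affine count = 11; |E(F_7)| = 12.

Discriminant check: Δ ∝ 4a³ + 27b² = 4·3³ + 27·1² = 4·27 + 27·1 ≡ 2 (mod 7). Nonzero ⇒ E is nonsingular.
For each x ∈ F_7, compute rhs = x³ + 3·x + 1 mod 7, then count y ∈ F_7 with y² ≡ rhs.
  x = 0: rhs = 1, matching y values: 1, 6 (2 points).
  x = 1: rhs = 5, matching y values: none (0 points).
  x = 2: rhs = 1, matching y values: 1, 6 (2 points).
  x = 3: rhs = 2, matching y values: 3, 4 (2 points).
  x = 4: rhs = 0, matching y values: 0 (1 points).
  x = 5: rhs = 1, matching y values: 1, 6 (2 points).
  x = 6: rhs = 4, matching y values: 2, 5 (2 points).
Total affine count: 11.
Full point count |E(F_7)| = 11 + 1 = 12.
Hasse bound: |12 − (7+1)| = |4| = 4 ≤ 2√7 ≈ 5.2915 ✓.


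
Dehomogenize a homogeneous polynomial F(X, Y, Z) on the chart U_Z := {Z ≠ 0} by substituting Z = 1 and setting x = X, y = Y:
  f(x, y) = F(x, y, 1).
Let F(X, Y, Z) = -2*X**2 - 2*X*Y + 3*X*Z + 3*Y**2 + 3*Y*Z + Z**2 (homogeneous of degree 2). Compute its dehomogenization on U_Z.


f(x, y) = -2*x**2 - 2*x*y + 3*x + 3*y**2 + 3*y + 1

On U_Z we set Z = 1. Each monomial c·X^i·Y^j·Z^k in F becomes c·x^i·y^j·1^k = c·x^i·y^j.
Substituting Z = 1: F(X, Y, 1) = -2*x**2 - 2*x*y + 3*x + 3*y**2 + 3*y + 1.
Note: deg(f) ≤ deg(F) = 2; strict inequality happens when F is divisible by Z (lost terms).


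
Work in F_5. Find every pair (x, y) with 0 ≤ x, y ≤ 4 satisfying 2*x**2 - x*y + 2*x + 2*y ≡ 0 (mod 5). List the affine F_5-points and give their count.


Affine F_5-points: {(0, 0), (1, 1), (3, 4), (4, 0)}; count = 4.

For each of the 25 pairs (x, y) ∈ F_5², evaluate f(x, y) mod 5. Record the zeros.
  x = 0: [0↦0, 1↦2, 2↦4, 3↦1, 4↦3]  zeros at y ∈ {0}
  x = 1: [0↦4, 1↦0, 2↦1, 3↦2, 4↦3]  zeros at y ∈ {1}
  x = 2: [0↦2, 1↦2, 2↦2, 3↦2, 4↦2]  zeros at y ∈ ∅
  x = 3: [0↦4, 1↦3, 2↦2, 3↦1, 4↦0]  zeros at y ∈ {4}
  x = 4: [0↦0, 1↦3, 2↦1, 3↦4, 4↦2]  zeros at y ∈ {0}
Collecting zeros: affine points = {(0, 0), (1, 1), (3, 4), (4, 0)}.
Total count |C(F_5)_aff| = 4.


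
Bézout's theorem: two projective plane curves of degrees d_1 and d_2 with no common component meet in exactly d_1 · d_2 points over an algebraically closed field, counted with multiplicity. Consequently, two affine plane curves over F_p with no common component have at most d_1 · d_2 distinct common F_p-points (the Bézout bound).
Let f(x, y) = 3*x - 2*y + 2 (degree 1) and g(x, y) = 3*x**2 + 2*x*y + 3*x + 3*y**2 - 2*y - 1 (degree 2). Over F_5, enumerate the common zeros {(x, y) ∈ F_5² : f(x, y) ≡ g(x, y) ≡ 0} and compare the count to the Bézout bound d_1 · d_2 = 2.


Common zeros: {(0, 1), (1, 0)}; count = 2; Bézout bound = 2.

deg(f) = 1, deg(g) = 2, so Bézout bound = 2.
Scan x ∈ F_5. For each x, list the y ∈ F_5 with f(x, y) ≡ 0 and those with g(x, y) ≡ 0 (mod 5); the common zeros in that column are the intersection.
  x = 0: f ≡ 0 at y ∈ {1}; g ≡ 0 at y ∈ {1, 3}; common: {1}.
  x = 1: f ≡ 0 at y ∈ {0}; g ≡ 0 at y ∈ {0}; common: {0}.
  x = 2: f ≡ 0 at y ∈ {4}; g ≡ 0 at y ∈ {3}; common: ∅.
  x = 3: f ≡ 0 at y ∈ {3}; g ≡ 0 at y ∈ {0, 2}; common: ∅.
  x = 4: f ≡ 0 at y ∈ {2}; g ≡ 0 at y ∈ ∅; common: ∅.
Collecting: common zeros = {(0, 1), (1, 0)}, so the count is 2.
Comparison with the Bézout bound: 2 ≤ 2 = deg(f)·deg(g), as expected for curves with no common component (the bound is attained).


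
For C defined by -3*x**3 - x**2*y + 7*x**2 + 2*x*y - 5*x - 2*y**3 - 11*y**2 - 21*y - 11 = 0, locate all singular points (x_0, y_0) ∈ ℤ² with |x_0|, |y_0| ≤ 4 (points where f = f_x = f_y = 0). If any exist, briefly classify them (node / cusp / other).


Singular points: {(1, -2)}; classification: cusp.

Compute partial derivatives:
  f_x = -9*x**2 - 2*x*y + 14*x + 2*y - 5.
  f_y = -x**2 + 2*x - 6*y**2 - 22*y - 21.
Scan x_0 ∈ {−4, ..., 4}. For each x_0, f_y(x_0, y) is a polynomial in y; find its integer roots y ∈ {−4, ..., 4}, then test f_x and f at those candidates.
  x = -4: f_y(-4, y) = -6*y**2 - 22*y - 45; no integer root y with |y| ≤ 4.
  x = -3: f_y(-3, y) = -6*y**2 - 22*y - 36; no integer root y with |y| ≤ 4.
  x = -2: f_y(-2, y) = -6*y**2 - 22*y - 29; no integer root y with |y| ≤ 4.
  x = -1: f_y(-1, y) = -6*y**2 - 22*y - 24; no integer root y with |y| ≤ 4.
  x = 0: f_y(0, y) = -6*y**2 - 22*y - 21; no integer root y with |y| ≤ 4.
  x = 1: f_y(1, y) = -6*y**2 - 22*y - 20; vanishes at y ∈ {-2}. (1, -2): f_x = 0, f = 0 — SINGULAR.
  x = 2: f_y(2, y) = -6*y**2 - 22*y - 21; no integer root y with |y| ≤ 4.
  x = 3: f_y(3, y) = -6*y**2 - 22*y - 24; no integer root y with |y| ≤ 4.
  x = 4: f_y(4, y) = -6*y**2 - 22*y - 29; no integer root y with |y| ≤ 4.
Only singular point on the grid: (1, -2).
Classify: substitute x = 1 + u, y = -2 + v and expand: f = -3*u**3 - u**2*v - 2*v**3 + v**2.
No constant or linear terms (consistent with a singular point). Quadratic part: v**2. Cubic part: -3*u**3 - u**2*v - 2*v**3.
The quadratic part v**2 is a perfect square, so there is a single (double) tangent line v = 0, i.e. y = -2. Restricting the cubic part to that line (v = 0) leaves -3*u**3 ≠ 0, so f is not divisible by v and the branch is v² ≈ 3*u**3 to lowest order — this is a cusp.
Classification: cusp.


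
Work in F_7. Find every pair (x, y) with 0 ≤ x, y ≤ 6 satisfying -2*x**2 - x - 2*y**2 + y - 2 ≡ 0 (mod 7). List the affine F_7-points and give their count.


Affine F_7-points: {(5, 2)}; count = 1.

For each of the 49 pairs (x, y) ∈ F_7², evaluate f(x, y) mod 7. Record the zeros.
  x = 0: [0↦5, 1↦4, 2↦6, 3↦4, 4↦5, 5↦2, 6↦2]  zeros at y ∈ ∅
  x = 1: [0↦2, 1↦1, 2↦3, 3↦1, 4↦2, 5↦6, 6↦6]  zeros at y ∈ ∅
  x = 2: [0↦2, 1↦1, 2↦3, 3↦1, 4↦2, 5↦6, 6↦6]  zeros at y ∈ ∅
  x = 3: [0↦5, 1↦4, 2↦6, 3↦4, 4↦5, 5↦2, 6↦2]  zeros at y ∈ ∅
  x = 4: [0↦4, 1↦3, 2↦5, 3↦3, 4↦4, 5↦1, 6↦1]  zeros at y ∈ ∅
  x = 5: [0↦6, 1↦5, 2↦0, 3↦5, 4↦6, 5↦3, 6↦3]  zeros at y ∈ {2}
  x = 6: [0↦4, 1↦3, 2↦5, 3↦3, 4↦4, 5↦1, 6↦1]  zeros at y ∈ ∅
Collecting zeros: affine points = {(5, 2)}.
Total count |C(F_7)_aff| = 1.


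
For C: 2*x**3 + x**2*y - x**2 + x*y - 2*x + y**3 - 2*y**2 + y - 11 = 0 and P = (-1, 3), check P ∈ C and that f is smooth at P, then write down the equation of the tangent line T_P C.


Tangent line at P: 3*x + 16*y - 45 = 0.

Step 1: f(-1, 3) = 0, so P lies on C.
Step 2: partial derivatives
  f_x(x, y) = 6*x**2 + 2*x*y - 2*x + y - 2, f_y(x, y) = x**2 + x + 3*y**2 - 4*y + 1.
  f_x(P) = 3, f_y(P) = 16 (gradient nonzero, so P is smooth).
Step 3: tangent line at P: 3·(x − -1) + 16·(y − 3) = 0.
Expanding: 3*x + 16*y - 45 = 0.


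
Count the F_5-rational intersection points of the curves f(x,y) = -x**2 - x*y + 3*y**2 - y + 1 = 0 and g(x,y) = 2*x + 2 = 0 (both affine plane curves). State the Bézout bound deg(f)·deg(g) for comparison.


Common zeros: {(4, 0)}; count = 1; Bézout bound = 2.

deg(f) = 2, deg(g) = 1, so Bézout bound = 2.
Scan x ∈ F_5. For each x, list the y ∈ F_5 with f(x, y) ≡ 0 and those with g(x, y) ≡ 0 (mod 5); the common zeros in that column are the intersection.
  x = 0: f ≡ 0 at y ∈ {3, 4}; g ≡ 0 at y ∈ ∅; common: ∅.
  x = 1: f ≡ 0 at y ∈ {0, 4}; g ≡ 0 at y ∈ ∅; common: ∅.
  x = 2: f ≡ 0 at y ∈ {3}; g ≡ 0 at y ∈ ∅; common: ∅.
  x = 3: f ≡ 0 at y ∈ ∅; g ≡ 0 at y ∈ ∅; common: ∅.
  x = 4: f ≡ 0 at y ∈ {0}; g ≡ 0 at y ∈ {0, 1, 2, 3, 4}; common: {0}.
Collecting: common zeros = {(4, 0)}, so the count is 1.
Comparison with the Bézout bound: 1 ≤ 2 = deg(f)·deg(g), as expected for curves with no common component (the affine F_5-count falls short of the bound because intersections may lie at infinity, over extension fields, or carry multiplicity).


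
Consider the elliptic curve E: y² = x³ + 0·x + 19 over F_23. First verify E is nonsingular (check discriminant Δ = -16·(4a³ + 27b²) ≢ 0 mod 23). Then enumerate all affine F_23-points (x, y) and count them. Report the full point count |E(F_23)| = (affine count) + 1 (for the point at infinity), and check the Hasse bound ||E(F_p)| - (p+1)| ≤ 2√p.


Affine points = {(2, 2), (2, 21), (3, 0), (5, 11), (5, 12), (8, 5), (8, 18), (9, 9), (9, 14), (11, 4), (11, 19), (13, 10), (13, 13), (14, 7), (14, 16), (15, 6), (15, 17), (18, 3), (18, 20), (19, 1), (19, 22), (22, 8), (22, 15)}; affine count = 23; |E(F_23)| = 24.

Discriminant check: Δ ∝ 4a³ + 27b² = 4·0³ + 27·19² = 4·0 + 27·361 ≡ 18 (mod 23). Nonzero ⇒ E is nonsingular.
For each x ∈ F_23, compute rhs = x³ + 0·x + 19 mod 23, then count y ∈ F_23 with y² ≡ rhs.
  x = 0: rhs = 19, matching y values: none (0 points).
  x = 1: rhs = 20, matching y values: none (0 points).
  x = 2: rhs = 4, matching y values: 2, 21 (2 points).
  x = 3: rhs = 0, matching y values: 0 (1 points).
  x = 4: rhs = 14, matching y values: none (0 points).
  x = 5: rhs = 6, matching y values: 11, 12 (2 points).
  x = 6: rhs = 5, matching y values: none (0 points).
  x = 7: rhs = 17, matching y values: none (0 points).
  x = 8: rhs = 2, matching y values: 5, 18 (2 points).
  x = 9: rhs = 12, matching y values: 9, 14 (2 points).
  x = 10: rhs = 7, matching y values: none (0 points).
  x = 11: rhs = 16, matching y values: 4, 19 (2 points).
  x = 12: rhs = 22, matching y values: none (0 points).
  x = 13: rhs = 8, matching y values: 10, 13 (2 points).
  x = 14: rhs = 3, matching y values: 7, 16 (2 points).
  x = 15: rhs = 13, matching y values: 6, 17 (2 points).
  x = 16: rhs = 21, matching y values: none (0 points).
  x = 17: rhs = 10, matching y values: none (0 points).
  x = 18: rhs = 9, matching y values: 3, 20 (2 points).
  x = 19: rhs = 1, matching y values: 1, 22 (2 points).
  x = 20: rhs = 15, matching y values: none (0 points).
  x = 21: rhs = 11, matching y values: none (0 points).
  x = 22: rhs = 18, matching y values: 8, 15 (2 points).
Total affine count: 23.
Full point count |E(F_23)| = 23 + 1 = 24.
Hasse bound: |24 − (23+1)| = |0| = 0 ≤ 2√23 ≈ 9.5917 ✓.


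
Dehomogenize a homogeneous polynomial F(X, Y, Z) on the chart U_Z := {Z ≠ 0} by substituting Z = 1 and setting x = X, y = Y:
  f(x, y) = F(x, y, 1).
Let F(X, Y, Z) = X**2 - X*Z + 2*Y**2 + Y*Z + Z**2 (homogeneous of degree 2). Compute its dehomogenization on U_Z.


f(x, y) = x**2 - x + 2*y**2 + y + 1

On U_Z we set Z = 1. Each monomial c·X^i·Y^j·Z^k in F becomes c·x^i·y^j·1^k = c·x^i·y^j.
Substituting Z = 1: F(X, Y, 1) = x**2 - x + 2*y**2 + y + 1.
Note: deg(f) ≤ deg(F) = 2; strict inequality happens when F is divisible by Z (lost terms).


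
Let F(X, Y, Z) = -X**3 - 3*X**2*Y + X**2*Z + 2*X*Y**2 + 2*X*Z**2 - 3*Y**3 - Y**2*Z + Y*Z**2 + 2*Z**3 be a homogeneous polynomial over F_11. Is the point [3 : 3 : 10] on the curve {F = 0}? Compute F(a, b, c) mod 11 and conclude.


F(3,3,10) ≡ 4 (mod 11); P is NOT on the curve.

Evaluate F(3, 3, 10) term-by-term (mod 11).
  -X**3 ↦ -1·27·1·1 = -27
  -3*X**2*Y ↦ -3·9·3·1 = -81
  X**2*Z ↦ 1·9·1·10 = 90
  2*X*Y**2 ↦ 2·3·9·1 = 54
  2*X*Z**2 ↦ 2·3·1·100 = 600
  -3*Y**3 ↦ -3·1·27·1 = -81
  -Y**2*Z ↦ -1·1·9·10 = -90
  Y*Z**2 ↦ 1·1·3·100 = 300
  2*Z**3 ↦ 2·1·1·1000 = 2000
Sum: F(3, 3, 10) = (-27) + (-81) + (90) + (54) + (600) + (-81) + (-90) + (300) + (2000) = 2765.
Reducing mod 11: 2765 ≡ 4 (mod 11).
Since F(a, b, c) ≡ 4 ≠ 0 (mod 11), P does NOT lie on the curve.


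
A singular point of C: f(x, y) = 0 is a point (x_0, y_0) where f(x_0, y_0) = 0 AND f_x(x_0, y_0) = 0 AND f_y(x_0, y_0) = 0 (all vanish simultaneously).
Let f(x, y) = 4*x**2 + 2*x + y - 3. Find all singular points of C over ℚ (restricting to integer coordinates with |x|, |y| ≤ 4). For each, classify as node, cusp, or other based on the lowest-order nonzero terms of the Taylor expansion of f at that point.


No singular points in the scanned grid; C is smooth there.

Compute partial derivatives:
  f_x = 8*x + 2.
  f_y = 1.
f_y = 1 is a nonzero constant, so f_y never vanishes: no point (x, y) can satisfy f = f_x = f_y = 0. In particular no (x, y) ∈ {−4, ..., 4}² is singular; the curve is smooth.


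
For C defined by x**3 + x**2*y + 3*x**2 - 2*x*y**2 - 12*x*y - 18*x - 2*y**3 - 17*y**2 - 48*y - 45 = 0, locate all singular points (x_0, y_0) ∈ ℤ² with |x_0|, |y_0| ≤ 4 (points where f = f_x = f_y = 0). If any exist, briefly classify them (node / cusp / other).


Singular points: {(0, -3)}; classification: cusp.

Compute partial derivatives:
  f_x = 3*x**2 + 2*x*y + 6*x - 2*y**2 - 12*y - 18.
  f_y = x**2 - 4*x*y - 12*x - 6*y**2 - 34*y - 48.
Scan x_0 ∈ {−4, ..., 4}. For each x_0, f_y(x_0, y) is a polynomial in y; find its integer roots y ∈ {−4, ..., 4}, then test f_x and f at those candidates.
  x = -4: f_y(-4, y) = -6*y**2 - 18*y + 16; no integer root y with |y| ≤ 4.
  x = -3: f_y(-3, y) = -6*y**2 - 22*y - 3; no integer root y with |y| ≤ 4.
  x = -2: f_y(-2, y) = -6*y**2 - 26*y - 20; vanishes at y ∈ {-1}. (-2, -1): f_x = -4 ≠ 0.
  x = -1: f_y(-1, y) = -6*y**2 - 30*y - 35; no integer root y with |y| ≤ 4.
  x = 0: f_y(0, y) = -6*y**2 - 34*y - 48; vanishes at y ∈ {-3}. (0, -3): f_x = 0, f = 0 — SINGULAR.
  x = 1: f_y(1, y) = -6*y**2 - 38*y - 59; no integer root y with |y| ≤ 4.
  x = 2: f_y(2, y) = -6*y**2 - 42*y - 68; no integer root y with |y| ≤ 4.
  x = 3: f_y(3, y) = -6*y**2 - 46*y - 75; no integer root y with |y| ≤ 4.
  x = 4: f_y(4, y) = -6*y**2 - 50*y - 80; no integer root y with |y| ≤ 4.
Only singular point on the grid: (0, -3).
Classify: substitute x = 0 + u, y = -3 + v and expand: f = u**3 + u**2*v - 2*u*v**2 - 2*v**3 + v**2.
No constant or linear terms (consistent with a singular point). Quadratic part: v**2. Cubic part: u**3 + u**2*v - 2*u*v**2 - 2*v**3.
The quadratic part v**2 is a perfect square, so there is a single (double) tangent line v = 0, i.e. y = -3. Restricting the cubic part to that line (v = 0) leaves u**3 ≠ 0, so f is not divisible by v and the branch is v² ≈ -u**3 to lowest order — this is a cusp.
Classification: cusp.
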